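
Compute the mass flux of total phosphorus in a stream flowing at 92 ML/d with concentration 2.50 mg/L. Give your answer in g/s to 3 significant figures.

92 ML/d = 1.065 m³/s.
Mass flux = Q·C = 1.065 m³/s × 2.5 g/m³ = 2.662 g/s.

2.66 g/s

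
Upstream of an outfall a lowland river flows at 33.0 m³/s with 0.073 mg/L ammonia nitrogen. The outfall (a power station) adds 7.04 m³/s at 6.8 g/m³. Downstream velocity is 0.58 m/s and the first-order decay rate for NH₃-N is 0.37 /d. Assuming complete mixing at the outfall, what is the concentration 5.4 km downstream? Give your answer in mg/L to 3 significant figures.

After complete mixing, C₀ = (7.04·6.8 + 33·0.073) / 40.04 = 1.256 mg/L.
Travel time t = 5400 m / 0.58 m/s = 9310 s = 0.1078 d.
C = 1.256·exp(−0.37·0.1078) = 1.256·0.9609 = 1.207 mg/L.

1.21 mg/L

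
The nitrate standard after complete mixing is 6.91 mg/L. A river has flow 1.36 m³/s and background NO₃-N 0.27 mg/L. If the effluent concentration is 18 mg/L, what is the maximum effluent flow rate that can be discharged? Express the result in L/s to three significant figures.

Mass balance at complete mixing: C_std·(Q_w + Q_r) = Q_w·C_e + Q_r·C_b.
Rearranging, Q_w = Q_r·(C_std − C_b)/(C_e − C_std) = 1.36·(6.91 − 0.27) / (18 − 6.91) = 0.8143 m³/s.
= 814.3 L/s.

814 L/s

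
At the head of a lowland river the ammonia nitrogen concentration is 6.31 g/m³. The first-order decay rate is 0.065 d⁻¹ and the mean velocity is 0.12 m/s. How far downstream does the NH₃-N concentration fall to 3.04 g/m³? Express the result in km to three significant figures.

From C = C₀·e^(−kt), t = ln(C₀/C)/k = ln(6.31/3.04)/0.065 = 0.7303/0.065 = 11.24 d.
Distance = v·t = 0.12 m/s × 9.707e+05 s = 1.165e+05 m = 116.5 km.

116 km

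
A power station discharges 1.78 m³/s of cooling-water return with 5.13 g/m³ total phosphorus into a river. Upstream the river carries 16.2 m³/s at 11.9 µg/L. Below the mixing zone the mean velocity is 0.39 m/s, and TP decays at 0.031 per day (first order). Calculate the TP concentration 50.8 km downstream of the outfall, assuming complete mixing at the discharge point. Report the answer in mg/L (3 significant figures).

11.9 µg/L = 0.0119 mg/L.
After complete mixing, C₀ = (1.78·5.13 + 16.2·0.0119) / 17.98 = 0.5186 mg/L.
Travel time t = 5.08e+04 m / 0.39 m/s = 1.303e+05 s = 1.508 d.
C = 0.5186·exp(−0.031·1.508) = 0.5186·0.9543 = 0.4949 mg/L.

0.495 mg/L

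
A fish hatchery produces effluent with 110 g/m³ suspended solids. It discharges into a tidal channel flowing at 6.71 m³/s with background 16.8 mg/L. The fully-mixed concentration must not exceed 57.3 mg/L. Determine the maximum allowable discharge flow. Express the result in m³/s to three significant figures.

5.16 m³/s

Mass balance at complete mixing: C_std·(Q_w + Q_r) = Q_w·C_e + Q_r·C_b.
Rearranging, Q_w = Q_r·(C_std − C_b)/(C_e − C_std) = 6.71·(57.3 − 16.8) / (110 − 57.3) = 5.157 m³/s.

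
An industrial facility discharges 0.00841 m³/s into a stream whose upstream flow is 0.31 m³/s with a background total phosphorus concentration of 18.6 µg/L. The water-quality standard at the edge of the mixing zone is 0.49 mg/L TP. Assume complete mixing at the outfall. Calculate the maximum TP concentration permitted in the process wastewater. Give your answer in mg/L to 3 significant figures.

18.6 µg/L = 0.0186 mg/L.
Mass balance: 0.49·0.3184 = 0.00841·Cₑ + 0.31·0.0186.
Cₑ = (0.156 − 0.005766) / 0.00841 = 17.87 mg/L.

17.9 mg/L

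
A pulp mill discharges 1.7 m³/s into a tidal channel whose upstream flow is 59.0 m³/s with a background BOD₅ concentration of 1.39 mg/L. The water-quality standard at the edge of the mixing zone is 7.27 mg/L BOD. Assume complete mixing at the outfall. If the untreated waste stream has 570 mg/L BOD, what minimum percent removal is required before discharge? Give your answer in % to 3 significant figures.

62.9 %

Mass balance: 7.27·60.7 = 1.7·Cₑ + 59·1.39.
Cₑ = (441.3 − 82.01) / 1.7 = 211.3 mg/L.
Required removal = 1 − 211.3/570 = 62.92 %.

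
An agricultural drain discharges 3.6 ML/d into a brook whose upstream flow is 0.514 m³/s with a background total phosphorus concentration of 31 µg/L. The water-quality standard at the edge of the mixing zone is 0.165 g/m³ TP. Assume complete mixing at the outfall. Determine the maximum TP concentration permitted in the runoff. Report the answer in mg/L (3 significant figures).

1.82 mg/L

3.6 ML/d = 0.04167 m³/s.
31 µg/L = 0.031 mg/L.
Mass balance: 0.165·0.5557 = 0.04167·Cₑ + 0.514·0.031.
Cₑ = (0.09169 − 0.01593) / 0.04167 = 1.818 mg/L.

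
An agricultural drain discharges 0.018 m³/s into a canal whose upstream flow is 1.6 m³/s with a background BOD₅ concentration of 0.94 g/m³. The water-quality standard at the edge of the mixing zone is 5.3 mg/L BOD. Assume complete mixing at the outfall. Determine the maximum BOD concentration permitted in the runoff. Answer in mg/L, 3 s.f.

Mass balance: 5.3·1.618 = 0.018·Cₑ + 1.6·0.94.
Cₑ = (8.575 − 1.504) / 0.018 = 392.9 mg/L.

393 mg/L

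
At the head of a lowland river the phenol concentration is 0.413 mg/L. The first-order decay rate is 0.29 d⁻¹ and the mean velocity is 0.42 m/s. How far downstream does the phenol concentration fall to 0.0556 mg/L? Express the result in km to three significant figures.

From C = C₀·e^(−kt), t = ln(C₀/C)/k = ln(0.413/0.0556)/0.29 = 2.005/0.29 = 6.915 d.
Distance = v·t = 0.42 m/s × 5.974e+05 s = 2.509e+05 m = 250.9 km.

251 km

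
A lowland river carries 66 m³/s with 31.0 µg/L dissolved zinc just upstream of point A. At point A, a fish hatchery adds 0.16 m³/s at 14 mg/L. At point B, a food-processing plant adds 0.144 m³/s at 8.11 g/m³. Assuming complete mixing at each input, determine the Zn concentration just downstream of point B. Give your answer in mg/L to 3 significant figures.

0.0823 mg/L

31.0 µg/L = 0.031 mg/L.
After input A: C = (66·0.031 + 0.16·14) / 66.16 = 0.06478 mg/L.
After input B: C = (66.16·0.06478 + 0.144·8.11) / 66.3 = 0.08226 mg/L.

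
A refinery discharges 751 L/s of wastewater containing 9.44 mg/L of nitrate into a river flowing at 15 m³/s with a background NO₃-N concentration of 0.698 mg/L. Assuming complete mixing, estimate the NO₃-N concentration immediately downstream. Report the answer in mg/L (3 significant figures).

751 L/s = 0.751 m³/s.
By mass balance at complete mixing, C = (0.751·9.44 + 15·0.698) / (0.751 + 15) = 17.56/15.75 = 1.115 mg/L.

1.11 mg/L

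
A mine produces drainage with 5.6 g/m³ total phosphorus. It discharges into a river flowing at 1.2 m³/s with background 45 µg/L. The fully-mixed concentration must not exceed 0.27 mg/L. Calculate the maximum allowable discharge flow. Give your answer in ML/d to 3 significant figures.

4.38 ML/d

45 µg/L = 0.045 mg/L.
Mass balance at complete mixing: C_std·(Q_w + Q_r) = Q_w·C_e + Q_r·C_b.
Rearranging, Q_w = Q_r·(C_std − C_b)/(C_e − C_std) = 1.2·(0.27 − 0.045) / (5.6 − 0.27) = 0.05066 m³/s.
= 4.377 ML/d.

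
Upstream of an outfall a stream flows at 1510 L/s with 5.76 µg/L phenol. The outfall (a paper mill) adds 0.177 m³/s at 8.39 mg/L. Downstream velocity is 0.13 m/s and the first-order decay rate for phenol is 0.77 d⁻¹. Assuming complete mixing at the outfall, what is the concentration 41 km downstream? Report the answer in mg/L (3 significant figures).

1510 L/s = 1.51 m³/s.
5.76 µg/L = 0.00576 mg/L.
After complete mixing, C₀ = (0.177·8.39 + 1.51·0.00576) / 1.687 = 0.8854 mg/L.
Travel time t = 4.1e+04 m / 0.13 m/s = 3.154e+05 s = 3.65 d.
C = 0.8854·exp(−0.77·3.65) = 0.8854·0.06016 = 0.05327 mg/L.

0.0533 mg/L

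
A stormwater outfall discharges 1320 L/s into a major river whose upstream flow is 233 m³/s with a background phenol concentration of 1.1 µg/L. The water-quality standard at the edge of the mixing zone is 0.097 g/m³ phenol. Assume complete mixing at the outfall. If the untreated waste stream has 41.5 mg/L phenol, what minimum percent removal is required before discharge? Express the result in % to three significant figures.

1320 L/s = 1.32 m³/s.
1.1 µg/L = 0.0011 mg/L.
Mass balance: 0.097·234.3 = 1.32·Cₑ + 233·0.0011.
Cₑ = (22.73 − 0.2563) / 1.32 = 17.02 mg/L.
Required removal = 1 − 17.02/41.5 = 58.98 %.

59.0 %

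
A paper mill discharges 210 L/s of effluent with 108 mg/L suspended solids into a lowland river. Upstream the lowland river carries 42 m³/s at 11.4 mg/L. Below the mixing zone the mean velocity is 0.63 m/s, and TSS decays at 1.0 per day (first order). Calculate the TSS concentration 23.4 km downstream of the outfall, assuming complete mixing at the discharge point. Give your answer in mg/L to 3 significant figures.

210 L/s = 0.21 m³/s.
After complete mixing, C₀ = (0.21·108 + 42·11.4) / 42.21 = 11.88 mg/L.
Travel time t = 2.34e+04 m / 0.63 m/s = 3.714e+04 s = 0.4299 d.
C = 11.88·exp(−1.0·0.4299) = 11.88·0.6506 = 7.729 mg/L.

7.73 mg/L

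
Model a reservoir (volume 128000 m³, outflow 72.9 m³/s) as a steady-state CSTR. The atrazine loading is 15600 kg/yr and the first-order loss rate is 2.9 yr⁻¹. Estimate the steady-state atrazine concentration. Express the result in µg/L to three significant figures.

Outflow Q = 72.9 m³/s × 3.156e+07 s/yr = 2.301e+09 m³/yr.
Steady-state CSTR mass balance: W = Q·C + k·V·C, so C = W/(Q + kV).
Q + kV = 2.301e+09 + 2.9·128000 = 2.301e+09 m³/yr.
C = 15600/2.301e+09 = 6.78e-06 kg/m³ = 0.00678 mg/L = 6.78 µg/L.

6.78 µg/L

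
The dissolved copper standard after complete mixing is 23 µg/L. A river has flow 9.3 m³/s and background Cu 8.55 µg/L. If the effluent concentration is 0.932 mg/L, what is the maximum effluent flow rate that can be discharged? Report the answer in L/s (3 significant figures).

8.55 µg/L = 0.00855 mg/L.
23 µg/L = 0.023 mg/L.
Mass balance at complete mixing: C_std·(Q_w + Q_r) = Q_w·C_e + Q_r·C_b.
Rearranging, Q_w = Q_r·(C_std − C_b)/(C_e − C_std) = 9.3·(0.023 − 0.00855) / (0.932 − 0.023) = 0.1478 m³/s.
= 147.8 L/s.

148 L/s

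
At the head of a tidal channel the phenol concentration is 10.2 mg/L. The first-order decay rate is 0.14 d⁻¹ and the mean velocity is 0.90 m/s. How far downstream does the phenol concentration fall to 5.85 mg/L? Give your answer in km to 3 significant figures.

309 km

From C = C₀·e^(−kt), t = ln(C₀/C)/k = ln(10.2/5.85)/0.14 = 0.5559/0.14 = 3.971 d.
Distance = v·t = 0.90 m/s × 3.431e+05 s = 3.088e+05 m = 308.8 km.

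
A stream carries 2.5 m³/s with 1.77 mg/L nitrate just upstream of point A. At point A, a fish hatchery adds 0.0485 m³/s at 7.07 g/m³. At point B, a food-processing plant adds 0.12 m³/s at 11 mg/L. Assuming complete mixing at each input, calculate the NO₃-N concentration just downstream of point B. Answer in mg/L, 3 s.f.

2.28 mg/L

After input A: C = (2.5·1.77 + 0.0485·7.07) / 2.549 = 1.871 mg/L.
After input B: C = (2.549·1.871 + 0.12·11) / 2.669 = 2.281 mg/L.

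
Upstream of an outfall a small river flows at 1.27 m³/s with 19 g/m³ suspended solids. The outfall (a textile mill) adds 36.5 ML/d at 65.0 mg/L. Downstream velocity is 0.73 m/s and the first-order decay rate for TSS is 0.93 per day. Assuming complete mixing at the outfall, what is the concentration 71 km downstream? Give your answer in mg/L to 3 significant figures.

36.5 ML/d = 0.4225 m³/s.
After complete mixing, C₀ = (0.4225·65 + 1.27·19) / 1.692 = 30.48 mg/L.
Travel time t = 7.1e+04 m / 0.73 m/s = 9.726e+04 s = 1.126 d.
C = 30.48·exp(−0.93·1.126) = 30.48·0.351 = 10.7 mg/L.

10.7 mg/L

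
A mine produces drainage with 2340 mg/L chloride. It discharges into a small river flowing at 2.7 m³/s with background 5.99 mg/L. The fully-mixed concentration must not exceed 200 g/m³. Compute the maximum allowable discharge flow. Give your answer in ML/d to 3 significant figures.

Mass balance at complete mixing: C_std·(Q_w + Q_r) = Q_w·C_e + Q_r·C_b.
Rearranging, Q_w = Q_r·(C_std − C_b)/(C_e − C_std) = 2.7·(200 − 5.99) / (2340 − 200) = 0.2448 m³/s.
= 21.15 ML/d.

21.1 ML/d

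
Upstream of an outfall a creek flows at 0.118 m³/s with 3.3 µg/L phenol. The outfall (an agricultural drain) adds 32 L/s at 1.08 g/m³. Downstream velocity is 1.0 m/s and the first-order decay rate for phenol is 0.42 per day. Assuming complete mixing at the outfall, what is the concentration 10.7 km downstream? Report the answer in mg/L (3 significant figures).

0.221 mg/L

32 L/s = 0.032 m³/s.
3.3 µg/L = 0.0033 mg/L.
After complete mixing, C₀ = (0.032·1.08 + 0.118·0.0033) / 0.15 = 0.233 mg/L.
Travel time t = 1.07e+04 m / 1.0 m/s = 1.07e+04 s = 0.1238 d.
C = 0.233·exp(−0.42·0.1238) = 0.233·0.9493 = 0.2212 mg/L.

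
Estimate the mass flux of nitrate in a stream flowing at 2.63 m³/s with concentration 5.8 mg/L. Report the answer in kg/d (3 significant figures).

1320 kg/d

Mass flux = Q·C = 2.63 m³/s × 5.8 g/m³ = 15.25 g/s.
= 15.25 g/s × 86.4 = 1318 kg/d.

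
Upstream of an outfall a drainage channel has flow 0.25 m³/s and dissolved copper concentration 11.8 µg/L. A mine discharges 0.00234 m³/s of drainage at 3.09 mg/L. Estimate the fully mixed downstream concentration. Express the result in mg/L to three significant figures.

11.8 µg/L = 0.0118 mg/L.
By mass balance at complete mixing, C = (0.00234·3.09 + 0.25·0.0118) / (0.00234 + 0.25) = 0.01018/0.2523 = 0.04034 mg/L.

0.0403 mg/L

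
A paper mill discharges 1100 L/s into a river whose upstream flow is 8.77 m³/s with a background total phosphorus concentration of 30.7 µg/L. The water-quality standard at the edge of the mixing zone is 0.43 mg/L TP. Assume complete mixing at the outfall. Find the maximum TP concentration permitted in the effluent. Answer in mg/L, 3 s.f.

3.61 mg/L

1100 L/s = 1.1 m³/s.
30.7 µg/L = 0.0307 mg/L.
Mass balance: 0.43·9.87 = 1.1·Cₑ + 8.77·0.0307.
Cₑ = (4.244 − 0.2692) / 1.1 = 3.614 mg/L.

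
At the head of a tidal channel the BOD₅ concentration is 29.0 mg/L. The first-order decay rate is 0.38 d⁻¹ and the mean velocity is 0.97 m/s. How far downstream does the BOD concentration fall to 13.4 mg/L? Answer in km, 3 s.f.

From C = C₀·e^(−kt), t = ln(C₀/C)/k = ln(29.0/13.4)/0.38 = 0.772/0.38 = 2.032 d.
Distance = v·t = 0.97 m/s × 1.755e+05 s = 1.703e+05 m = 170.3 km.

170 km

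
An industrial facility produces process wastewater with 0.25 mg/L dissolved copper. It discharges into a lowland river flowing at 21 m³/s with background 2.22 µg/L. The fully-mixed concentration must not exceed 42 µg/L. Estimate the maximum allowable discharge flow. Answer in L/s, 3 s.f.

4020 L/s

2.22 µg/L = 0.00222 mg/L.
42 µg/L = 0.042 mg/L.
Mass balance at complete mixing: C_std·(Q_w + Q_r) = Q_w·C_e + Q_r·C_b.
Rearranging, Q_w = Q_r·(C_std − C_b)/(C_e − C_std) = 21·(0.042 − 0.00222) / (0.25 − 0.042) = 4.016 m³/s.
= 4016 L/s.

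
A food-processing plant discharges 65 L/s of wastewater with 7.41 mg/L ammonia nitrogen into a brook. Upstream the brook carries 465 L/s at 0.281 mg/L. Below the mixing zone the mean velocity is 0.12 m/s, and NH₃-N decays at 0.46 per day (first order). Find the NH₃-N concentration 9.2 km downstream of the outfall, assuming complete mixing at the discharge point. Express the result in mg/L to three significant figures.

65 L/s = 0.065 m³/s.
465 L/s = 0.465 m³/s.
After complete mixing, C₀ = (0.065·7.41 + 0.465·0.281) / 0.53 = 1.155 mg/L.
Travel time t = 9200 m / 0.12 m/s = 7.667e+04 s = 0.8873 d.
C = 1.155·exp(−0.46·0.8873) = 1.155·0.6649 = 0.7681 mg/L.

0.768 mg/L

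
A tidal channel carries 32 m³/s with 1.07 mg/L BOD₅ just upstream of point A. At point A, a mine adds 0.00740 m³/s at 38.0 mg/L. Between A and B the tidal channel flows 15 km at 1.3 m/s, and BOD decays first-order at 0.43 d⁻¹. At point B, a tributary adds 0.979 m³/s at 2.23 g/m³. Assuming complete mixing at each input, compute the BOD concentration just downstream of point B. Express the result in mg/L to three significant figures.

After input A: C = (32·1.07 + 0.0074·38) / 32.01 = 1.079 mg/L.
Over the 15 km reach to input B (t = 1.154e+04 s = 0.1335 d), decay gives C = 1.079·exp(−0.43·0.1335) = 1.018 mg/L.
After input B: C = (32.01·1.018 + 0.979·2.23) / 32.99 = 1.054 mg/L.

1.05 mg/L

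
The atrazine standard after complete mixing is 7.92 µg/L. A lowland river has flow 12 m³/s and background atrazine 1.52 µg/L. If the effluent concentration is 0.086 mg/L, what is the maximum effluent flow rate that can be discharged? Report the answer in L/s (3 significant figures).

1.52 µg/L = 0.00152 mg/L.
7.92 µg/L = 0.00792 mg/L.
Mass balance at complete mixing: C_std·(Q_w + Q_r) = Q_w·C_e + Q_r·C_b.
Rearranging, Q_w = Q_r·(C_std − C_b)/(C_e − C_std) = 12·(0.00792 − 0.00152) / (0.086 − 0.00792) = 0.9836 m³/s.
= 983.6 L/s.

984 L/s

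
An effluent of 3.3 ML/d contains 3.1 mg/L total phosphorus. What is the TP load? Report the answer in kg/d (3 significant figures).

10.2 kg/d

3.3 ML/d = 0.03819 m³/s.
Mass flux = Q·C = 0.03819 m³/s × 3.1 g/m³ = 0.1184 g/s.
= 0.1184 g/s × 86.4 = 10.23 kg/d.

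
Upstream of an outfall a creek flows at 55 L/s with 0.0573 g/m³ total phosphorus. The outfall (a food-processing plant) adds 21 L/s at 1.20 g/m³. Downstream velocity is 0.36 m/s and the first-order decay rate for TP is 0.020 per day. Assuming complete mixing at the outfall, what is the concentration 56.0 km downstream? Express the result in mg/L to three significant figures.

0.360 mg/L

21 L/s = 0.021 m³/s.
55 L/s = 0.055 m³/s.
After complete mixing, C₀ = (0.021·1.2 + 0.055·0.0573) / 0.076 = 0.373 mg/L.
Travel time t = 5.6e+04 m / 0.36 m/s = 1.556e+05 s = 1.8 d.
C = 0.373·exp(−0.020·1.8) = 0.373·0.9646 = 0.3599 mg/L.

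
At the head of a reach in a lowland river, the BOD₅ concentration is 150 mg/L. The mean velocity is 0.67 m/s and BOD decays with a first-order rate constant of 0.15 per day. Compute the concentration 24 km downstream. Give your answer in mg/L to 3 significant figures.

141 mg/L

Travel time t = 24 km / 0.67 m/s = 2.4e+04/0.67 = 3.582e+04 s = 0.4146 d.
First-order decay: C = 150·exp(−0.15·0.4146) = 150·0.9397 = 141 mg/L.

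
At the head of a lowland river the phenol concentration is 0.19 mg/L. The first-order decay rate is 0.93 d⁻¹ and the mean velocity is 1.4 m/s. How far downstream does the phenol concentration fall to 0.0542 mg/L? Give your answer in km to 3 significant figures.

163 km

From C = C₀·e^(−kt), t = ln(C₀/C)/k = ln(0.19/0.0542)/0.93 = 1.254/0.93 = 1.349 d.
Distance = v·t = 1.4 m/s × 1.165e+05 s = 1.631e+05 m = 163.1 km.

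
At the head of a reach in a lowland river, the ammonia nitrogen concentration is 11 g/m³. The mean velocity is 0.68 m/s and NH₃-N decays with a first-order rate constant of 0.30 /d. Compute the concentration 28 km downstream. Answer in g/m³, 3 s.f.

9.53 g/m³

Travel time t = 28 km / 0.68 m/s = 2.8e+04/0.68 = 4.118e+04 s = 0.4766 d.
First-order decay: C = 11·exp(−0.30·0.4766) = 11·0.8668 = 9.535 g/m³.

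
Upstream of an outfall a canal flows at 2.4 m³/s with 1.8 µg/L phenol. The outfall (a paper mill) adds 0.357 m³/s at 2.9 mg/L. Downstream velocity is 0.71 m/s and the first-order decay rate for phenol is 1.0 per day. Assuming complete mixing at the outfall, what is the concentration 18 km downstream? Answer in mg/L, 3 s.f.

0.281 mg/L

1.8 µg/L = 0.0018 mg/L.
After complete mixing, C₀ = (0.357·2.9 + 2.4·0.0018) / 2.757 = 0.3771 mg/L.
Travel time t = 1.8e+04 m / 0.71 m/s = 2.535e+04 s = 0.2934 d.
C = 0.3771·exp(−1.0·0.2934) = 0.3771·0.7457 = 0.2812 mg/L.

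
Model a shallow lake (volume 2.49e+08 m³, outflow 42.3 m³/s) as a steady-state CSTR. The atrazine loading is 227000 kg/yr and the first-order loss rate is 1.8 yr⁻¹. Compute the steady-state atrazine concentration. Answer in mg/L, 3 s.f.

Outflow Q = 42.3 m³/s × 3.156e+07 s/yr = 1.335e+09 m³/yr.
Steady-state CSTR mass balance: W = Q·C + k·V·C, so C = W/(Q + kV).
Q + kV = 1.335e+09 + 1.8·2.49e+08 = 1.783e+09 m³/yr.
C = 227000/1.783e+09 = 0.0001273 kg/m³ = 0.1273 mg/L.

0.127 mg/L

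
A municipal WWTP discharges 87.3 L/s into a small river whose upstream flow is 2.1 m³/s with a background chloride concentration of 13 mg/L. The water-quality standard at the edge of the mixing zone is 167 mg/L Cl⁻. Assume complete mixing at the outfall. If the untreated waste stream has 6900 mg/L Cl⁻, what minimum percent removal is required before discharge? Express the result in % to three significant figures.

43.9 %

87.3 L/s = 0.0873 m³/s.
Mass balance: 167·2.187 = 0.0873·Cₑ + 2.1·13.
Cₑ = (365.3 − 27.3) / 0.0873 = 3871 mg/L.
Required removal = 1 − 3871/6900 = 43.89 %.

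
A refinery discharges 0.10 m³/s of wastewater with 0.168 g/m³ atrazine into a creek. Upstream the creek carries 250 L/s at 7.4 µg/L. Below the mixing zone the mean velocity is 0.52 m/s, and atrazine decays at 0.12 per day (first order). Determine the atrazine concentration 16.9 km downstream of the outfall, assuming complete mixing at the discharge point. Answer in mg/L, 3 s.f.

0.0509 mg/L

250 L/s = 0.25 m³/s.
7.4 µg/L = 0.0074 mg/L.
After complete mixing, C₀ = (0.1·0.168 + 0.25·0.0074) / 0.35 = 0.05329 mg/L.
Travel time t = 1.69e+04 m / 0.52 m/s = 3.25e+04 s = 0.3762 d.
C = 0.05329·exp(−0.12·0.3762) = 0.05329·0.9559 = 0.05093 mg/L.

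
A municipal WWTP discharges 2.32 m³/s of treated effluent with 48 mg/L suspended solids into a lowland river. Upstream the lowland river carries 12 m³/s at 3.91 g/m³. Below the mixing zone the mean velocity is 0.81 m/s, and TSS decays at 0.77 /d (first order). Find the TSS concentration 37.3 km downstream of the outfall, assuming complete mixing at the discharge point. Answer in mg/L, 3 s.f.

7.33 mg/L

After complete mixing, C₀ = (2.32·48 + 12·3.91) / 14.32 = 11.05 mg/L.
Travel time t = 3.73e+04 m / 0.81 m/s = 4.605e+04 s = 0.533 d.
C = 11.05·exp(−0.77·0.533) = 11.05·0.6634 = 7.332 mg/L.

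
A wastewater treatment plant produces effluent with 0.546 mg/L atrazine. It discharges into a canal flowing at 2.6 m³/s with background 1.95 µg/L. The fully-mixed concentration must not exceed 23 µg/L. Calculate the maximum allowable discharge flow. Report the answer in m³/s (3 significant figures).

1.95 µg/L = 0.00195 mg/L.
23 µg/L = 0.023 mg/L.
Mass balance at complete mixing: C_std·(Q_w + Q_r) = Q_w·C_e + Q_r·C_b.
Rearranging, Q_w = Q_r·(C_std − C_b)/(C_e − C_std) = 2.6·(0.023 − 0.00195) / (0.546 − 0.023) = 0.1046 m³/s.

0.105 m³/s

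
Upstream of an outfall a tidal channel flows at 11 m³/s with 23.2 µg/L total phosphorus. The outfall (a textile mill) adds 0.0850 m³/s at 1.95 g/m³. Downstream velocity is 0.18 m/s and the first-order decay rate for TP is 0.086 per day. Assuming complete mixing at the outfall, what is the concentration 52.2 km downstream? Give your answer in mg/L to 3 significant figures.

0.0285 mg/L

23.2 µg/L = 0.0232 mg/L.
After complete mixing, C₀ = (0.085·1.95 + 11·0.0232) / 11.09 = 0.03797 mg/L.
Travel time t = 5.22e+04 m / 0.18 m/s = 2.9e+05 s = 3.356 d.
C = 0.03797·exp(−0.086·3.356) = 0.03797·0.7493 = 0.02845 mg/L.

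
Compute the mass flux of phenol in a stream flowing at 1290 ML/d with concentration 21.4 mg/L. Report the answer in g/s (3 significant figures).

1290 ML/d = 14.93 m³/s.
Mass flux = Q·C = 14.93 m³/s × 21.4 g/m³ = 319.5 g/s.

320 g/s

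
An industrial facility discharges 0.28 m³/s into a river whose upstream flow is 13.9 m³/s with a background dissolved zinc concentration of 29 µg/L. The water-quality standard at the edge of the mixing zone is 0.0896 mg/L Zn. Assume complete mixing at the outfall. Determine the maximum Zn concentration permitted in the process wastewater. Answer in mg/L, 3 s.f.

3.10 mg/L

29 µg/L = 0.029 mg/L.
Mass balance: 0.0896·14.18 = 0.28·Cₑ + 13.9·0.029.
Cₑ = (1.271 − 0.4031) / 0.28 = 3.098 mg/L.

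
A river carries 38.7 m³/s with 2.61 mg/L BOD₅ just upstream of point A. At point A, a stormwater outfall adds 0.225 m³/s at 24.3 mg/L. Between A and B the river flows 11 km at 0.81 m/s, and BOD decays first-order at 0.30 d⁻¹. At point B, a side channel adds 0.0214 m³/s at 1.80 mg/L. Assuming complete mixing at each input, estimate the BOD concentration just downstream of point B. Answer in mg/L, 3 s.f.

2.61 mg/L

After input A: C = (38.7·2.61 + 0.225·24.3) / 38.93 = 2.735 mg/L.
Over the 11 km reach to input B (t = 1.358e+04 s = 0.1572 d), decay gives C = 2.735·exp(−0.30·0.1572) = 2.609 mg/L.
After input B: C = (38.93·2.609 + 0.0214·1.8) / 38.95 = 2.609 mg/L.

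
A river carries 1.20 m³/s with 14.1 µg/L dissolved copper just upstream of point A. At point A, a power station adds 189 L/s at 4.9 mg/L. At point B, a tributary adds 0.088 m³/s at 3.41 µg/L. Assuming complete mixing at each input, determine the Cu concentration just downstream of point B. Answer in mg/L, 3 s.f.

0.639 mg/L

14.1 µg/L = 0.0141 mg/L.
189 L/s = 0.189 m³/s.
After input A: C = (1.2·0.0141 + 0.189·4.9) / 1.389 = 0.6789 mg/L.
3.41 µg/L = 0.00341 mg/L.
After input B: C = (1.389·0.6789 + 0.088·0.00341) / 1.477 = 0.6387 mg/L.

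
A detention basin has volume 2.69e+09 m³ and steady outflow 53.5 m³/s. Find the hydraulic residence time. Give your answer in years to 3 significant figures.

Q = 53.5 m³/s × 3.156e+07 s/yr = 1.688e+09 m³/yr.
Hydraulic residence time τ = V/Q = 2.69e+09/1.688e+09 = 1.593 yr.

1.59 yr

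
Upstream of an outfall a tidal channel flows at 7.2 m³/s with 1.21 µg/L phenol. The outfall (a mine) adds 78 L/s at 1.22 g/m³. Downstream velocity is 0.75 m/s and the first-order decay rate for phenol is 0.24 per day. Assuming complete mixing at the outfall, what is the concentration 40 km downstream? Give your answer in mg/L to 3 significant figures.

78 L/s = 0.078 m³/s.
1.21 µg/L = 0.00121 mg/L.
After complete mixing, C₀ = (0.078·1.22 + 7.2·0.00121) / 7.278 = 0.01427 mg/L.
Travel time t = 4e+04 m / 0.75 m/s = 5.333e+04 s = 0.6173 d.
C = 0.01427·exp(−0.24·0.6173) = 0.01427·0.8623 = 0.01231 mg/L.

0.0123 mg/L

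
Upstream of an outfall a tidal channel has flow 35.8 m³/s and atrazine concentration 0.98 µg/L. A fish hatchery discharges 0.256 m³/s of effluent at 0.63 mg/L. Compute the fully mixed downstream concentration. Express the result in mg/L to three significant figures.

0.98 µg/L = 0.00098 mg/L.
By mass balance at complete mixing, C = (0.256·0.63 + 35.8·0.00098) / (0.256 + 35.8) = 0.1964/36.06 = 0.005446 mg/L.

0.00545 mg/L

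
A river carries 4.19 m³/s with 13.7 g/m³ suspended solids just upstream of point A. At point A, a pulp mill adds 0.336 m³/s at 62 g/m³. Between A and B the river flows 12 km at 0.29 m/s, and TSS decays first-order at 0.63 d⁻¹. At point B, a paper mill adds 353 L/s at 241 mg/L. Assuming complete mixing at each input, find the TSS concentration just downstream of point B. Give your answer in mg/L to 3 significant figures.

After input A: C = (4.19·13.7 + 0.336·62) / 4.526 = 17.29 mg/L.
Over the 12 km reach to input B (t = 4.138e+04 s = 0.4789 d), decay gives C = 17.29·exp(−0.63·0.4789) = 12.78 mg/L.
353 L/s = 0.353 m³/s.
After input B: C = (4.526·12.78 + 0.353·241) / 4.879 = 29.3 mg/L.

29.3 mg/L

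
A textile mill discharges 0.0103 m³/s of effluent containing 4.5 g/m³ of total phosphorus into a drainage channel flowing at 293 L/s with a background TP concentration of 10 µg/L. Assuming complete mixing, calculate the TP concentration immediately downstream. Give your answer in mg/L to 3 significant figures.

0.162 mg/L

293 L/s = 0.293 m³/s.
10 µg/L = 0.01 mg/L.
Conservation of mass across the mixing zone: C = (0.0103·4.5 + 0.293·0.01) / (0.0103 + 0.293) = 0.04928/0.3033 = 0.1625 mg/L.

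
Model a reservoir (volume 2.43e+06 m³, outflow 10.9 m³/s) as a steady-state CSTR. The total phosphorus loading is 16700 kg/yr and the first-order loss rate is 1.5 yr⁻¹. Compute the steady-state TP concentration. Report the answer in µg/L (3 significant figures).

Outflow Q = 10.9 m³/s × 3.156e+07 s/yr = 3.44e+08 m³/yr.
Steady-state CSTR mass balance: W = Q·C + k·V·C, so C = W/(Q + kV).
Q + kV = 3.44e+08 + 1.5·2.43e+06 = 3.476e+08 m³/yr.
C = 16700/3.476e+08 = 4.804e-05 kg/m³ = 0.04804 mg/L = 48.04 µg/L.

48.0 µg/L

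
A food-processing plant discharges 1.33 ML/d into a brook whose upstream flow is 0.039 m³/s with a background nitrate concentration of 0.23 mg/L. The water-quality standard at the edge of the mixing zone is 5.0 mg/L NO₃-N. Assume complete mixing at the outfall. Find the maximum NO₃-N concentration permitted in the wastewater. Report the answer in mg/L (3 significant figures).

1.33 ML/d = 0.01539 m³/s.
Mass balance: 5·0.05439 = 0.01539·Cₑ + 0.039·0.23.
Cₑ = (0.272 − 0.00897) / 0.01539 = 17.08 mg/L.

17.1 mg/L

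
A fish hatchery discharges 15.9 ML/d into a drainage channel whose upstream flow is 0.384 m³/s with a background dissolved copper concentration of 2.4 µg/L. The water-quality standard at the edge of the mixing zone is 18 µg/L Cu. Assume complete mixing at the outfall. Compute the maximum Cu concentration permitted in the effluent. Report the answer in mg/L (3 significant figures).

0.0506 mg/L

15.9 ML/d = 0.184 m³/s.
2.4 µg/L = 0.0024 mg/L.
18 µg/L = 0.018 mg/L.
Mass balance: 0.018·0.568 = 0.184·Cₑ + 0.384·0.0024.
Cₑ = (0.01022 − 0.0009216) / 0.184 = 0.05055 mg/L.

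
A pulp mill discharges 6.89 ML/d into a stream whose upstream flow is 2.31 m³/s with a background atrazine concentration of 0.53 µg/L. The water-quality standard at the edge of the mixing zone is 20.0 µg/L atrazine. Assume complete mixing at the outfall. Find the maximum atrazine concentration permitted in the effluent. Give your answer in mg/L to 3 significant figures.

0.584 mg/L

6.89 ML/d = 0.07975 m³/s.
0.53 µg/L = 0.00053 mg/L.
20.0 µg/L = 0.02 mg/L.
Mass balance: 0.02·2.39 = 0.07975·Cₑ + 2.31·0.00053.
Cₑ = (0.04779 − 0.001224) / 0.07975 = 0.584 mg/L.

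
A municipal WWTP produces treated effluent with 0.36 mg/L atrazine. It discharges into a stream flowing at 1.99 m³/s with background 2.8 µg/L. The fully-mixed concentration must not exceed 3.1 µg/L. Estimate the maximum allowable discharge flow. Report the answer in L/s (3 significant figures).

1.67 L/s

2.8 µg/L = 0.0028 mg/L.
3.1 µg/L = 0.0031 mg/L.
Mass balance at complete mixing: C_std·(Q_w + Q_r) = Q_w·C_e + Q_r·C_b.
Rearranging, Q_w = Q_r·(C_std − C_b)/(C_e − C_std) = 1.99·(0.0031 − 0.0028) / (0.36 − 0.0031) = 0.001673 m³/s.
= 1.673 L/s.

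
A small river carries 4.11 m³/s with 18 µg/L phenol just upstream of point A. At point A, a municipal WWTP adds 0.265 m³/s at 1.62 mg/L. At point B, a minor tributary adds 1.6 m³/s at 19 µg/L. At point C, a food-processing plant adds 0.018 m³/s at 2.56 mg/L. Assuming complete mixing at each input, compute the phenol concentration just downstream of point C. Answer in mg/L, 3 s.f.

18 µg/L = 0.018 mg/L.
After input A: C = (4.11·0.018 + 0.265·1.62) / 4.375 = 0.115 mg/L.
19 µg/L = 0.019 mg/L.
After input B: C = (4.375·0.115 + 1.6·0.019) / 5.975 = 0.08932 mg/L.
After input C: C = (5.975·0.08932 + 0.018·2.56) / 5.993 = 0.09674 mg/L.

0.0967 mg/L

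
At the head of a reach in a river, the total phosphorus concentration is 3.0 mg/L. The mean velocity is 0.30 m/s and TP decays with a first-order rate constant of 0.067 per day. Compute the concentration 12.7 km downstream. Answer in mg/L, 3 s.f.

Travel time t = 12.7 km / 0.30 m/s = 1.27e+04/0.30 = 4.233e+04 s = 0.49 d.
First-order decay: C = 3.0·exp(−0.067·0.49) = 3.0·0.9677 = 2.903 mg/L.

2.90 mg/L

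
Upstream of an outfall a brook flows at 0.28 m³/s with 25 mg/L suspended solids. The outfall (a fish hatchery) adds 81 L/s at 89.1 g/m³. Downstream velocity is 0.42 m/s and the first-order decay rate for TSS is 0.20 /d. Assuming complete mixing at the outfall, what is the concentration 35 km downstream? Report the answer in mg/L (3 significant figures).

32.5 mg/L

81 L/s = 0.081 m³/s.
After complete mixing, C₀ = (0.081·89.1 + 0.28·25) / 0.361 = 39.38 mg/L.
Travel time t = 3.5e+04 m / 0.42 m/s = 8.333e+04 s = 0.9645 d.
C = 39.38·exp(−0.20·0.9645) = 39.38·0.8246 = 32.47 mg/L.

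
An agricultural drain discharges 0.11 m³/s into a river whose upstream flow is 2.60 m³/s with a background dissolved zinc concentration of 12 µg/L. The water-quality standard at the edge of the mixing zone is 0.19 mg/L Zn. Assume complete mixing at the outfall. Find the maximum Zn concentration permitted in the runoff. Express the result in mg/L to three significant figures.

12 µg/L = 0.012 mg/L.
Mass balance: 0.19·2.71 = 0.11·Cₑ + 2.6·0.012.
Cₑ = (0.5149 − 0.0312) / 0.11 = 4.397 mg/L.

4.40 mg/L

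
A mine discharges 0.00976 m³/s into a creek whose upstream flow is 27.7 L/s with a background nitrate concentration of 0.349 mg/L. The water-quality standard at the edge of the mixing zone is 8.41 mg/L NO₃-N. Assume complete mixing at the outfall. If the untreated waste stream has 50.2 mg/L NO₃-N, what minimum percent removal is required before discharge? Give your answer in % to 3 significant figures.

37.7 %

27.7 L/s = 0.0277 m³/s.
Mass balance: 8.41·0.03746 = 0.00976·Cₑ + 0.0277·0.349.
Cₑ = (0.315 − 0.009667) / 0.00976 = 31.29 mg/L.
Required removal = 1 − 31.29/50.2 = 37.67 %.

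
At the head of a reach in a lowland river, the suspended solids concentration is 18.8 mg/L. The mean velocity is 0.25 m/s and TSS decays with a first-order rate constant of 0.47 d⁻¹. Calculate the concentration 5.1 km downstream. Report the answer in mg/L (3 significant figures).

16.8 mg/L

Travel time t = 5.1 km / 0.25 m/s = 5100/0.25 = 2.04e+04 s = 0.2361 d.
First-order decay: C = 18.8·exp(−0.47·0.2361) = 18.8·0.895 = 16.83 mg/L.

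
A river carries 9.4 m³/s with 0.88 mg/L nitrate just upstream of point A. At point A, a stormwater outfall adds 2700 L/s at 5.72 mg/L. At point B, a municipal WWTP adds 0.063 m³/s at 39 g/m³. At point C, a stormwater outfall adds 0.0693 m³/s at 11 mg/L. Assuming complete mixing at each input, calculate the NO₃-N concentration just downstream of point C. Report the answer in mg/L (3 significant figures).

2.20 mg/L

2700 L/s = 2.7 m³/s.
After input A: C = (9.4·0.88 + 2.7·5.72) / 12.1 = 1.96 mg/L.
After input B: C = (12.1·1.96 + 0.063·39) / 12.16 = 2.152 mg/L.
After input C: C = (12.16·2.152 + 0.0693·11) / 12.23 = 2.202 mg/L.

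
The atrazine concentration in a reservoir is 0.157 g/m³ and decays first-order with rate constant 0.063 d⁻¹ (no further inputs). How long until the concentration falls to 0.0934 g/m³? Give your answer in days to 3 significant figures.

t = ln(C₀/C)/k = ln(0.157/0.0934)/0.063 = 0.5194/0.063 = 8.244 d.

8.24 d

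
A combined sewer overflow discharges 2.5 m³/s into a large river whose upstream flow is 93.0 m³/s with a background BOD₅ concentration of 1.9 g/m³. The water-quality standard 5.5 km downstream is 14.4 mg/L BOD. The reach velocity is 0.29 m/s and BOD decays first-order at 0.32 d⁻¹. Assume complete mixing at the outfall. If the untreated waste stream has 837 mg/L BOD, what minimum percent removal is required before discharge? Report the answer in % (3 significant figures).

37.9 %

Travel time to the compliance point: t = 5500/0.29 = 1.897e+04 s = 0.2195 d; decay factor exp(−0.32·0.2195) = 0.9322.
So the concentration just after mixing may be at most 14.4/0.9322 = 15.45 mg/L.
Mass balance: 15.45·95.5 = 2.5·Cₑ + 93·1.9.
Cₑ = (1475 − 176.7) / 2.5 = 519.4 mg/L.
Required removal = 1 − 519.4/837 = 37.94 %.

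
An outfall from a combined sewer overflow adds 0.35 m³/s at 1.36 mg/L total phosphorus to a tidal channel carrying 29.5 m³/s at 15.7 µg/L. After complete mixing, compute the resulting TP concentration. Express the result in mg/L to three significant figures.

15.7 µg/L = 0.0157 mg/L.
Conservation of mass across the mixing zone: C = (0.35·1.36 + 29.5·0.0157) / (0.35 + 29.5) = 0.9391/29.85 = 0.03146 mg/L.

0.0315 mg/L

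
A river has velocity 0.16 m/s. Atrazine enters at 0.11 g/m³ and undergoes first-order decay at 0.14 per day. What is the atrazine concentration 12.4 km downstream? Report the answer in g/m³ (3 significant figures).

0.0970 g/m³

Travel time t = 12.4 km / 0.16 m/s = 1.24e+04/0.16 = 7.75e+04 s = 0.897 d.
First-order decay: C = 0.11·exp(−0.14·0.897) = 0.11·0.882 = 0.09702 g/m³.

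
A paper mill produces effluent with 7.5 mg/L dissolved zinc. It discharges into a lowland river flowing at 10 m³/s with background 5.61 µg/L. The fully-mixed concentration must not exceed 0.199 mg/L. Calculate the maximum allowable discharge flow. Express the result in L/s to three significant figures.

5.61 µg/L = 0.00561 mg/L.
Mass balance at complete mixing: C_std·(Q_w + Q_r) = Q_w·C_e + Q_r·C_b.
Rearranging, Q_w = Q_r·(C_std − C_b)/(C_e − C_std) = 10·(0.199 − 0.00561) / (7.5 − 0.199) = 0.2649 m³/s.
= 264.9 L/s.

265 L/s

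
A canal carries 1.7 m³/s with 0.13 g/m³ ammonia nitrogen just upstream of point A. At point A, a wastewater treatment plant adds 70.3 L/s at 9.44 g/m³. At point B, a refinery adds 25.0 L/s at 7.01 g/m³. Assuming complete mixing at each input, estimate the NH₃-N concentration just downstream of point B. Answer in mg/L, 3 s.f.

0.590 mg/L

70.3 L/s = 0.0703 m³/s.
After input A: C = (1.7·0.13 + 0.0703·9.44) / 1.77 = 0.4997 mg/L.
25.0 L/s = 0.025 m³/s.
After input B: C = (1.77·0.4997 + 0.025·7.01) / 1.795 = 0.5904 mg/L.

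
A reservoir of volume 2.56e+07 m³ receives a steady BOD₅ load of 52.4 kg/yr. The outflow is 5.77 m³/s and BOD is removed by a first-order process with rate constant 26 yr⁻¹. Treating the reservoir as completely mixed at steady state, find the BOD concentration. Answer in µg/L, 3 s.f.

0.0618 µg/L

Outflow Q = 5.77 m³/s × 3.156e+07 s/yr = 1.821e+08 m³/yr.
Steady-state CSTR mass balance: W = Q·C + k·V·C, so C = W/(Q + kV).
Q + kV = 1.821e+08 + 26·2.56e+07 = 8.477e+08 m³/yr.
C = 52.4/8.477e+08 = 6.182e-08 kg/m³ = 6.182e-05 mg/L = 0.06182 µg/L.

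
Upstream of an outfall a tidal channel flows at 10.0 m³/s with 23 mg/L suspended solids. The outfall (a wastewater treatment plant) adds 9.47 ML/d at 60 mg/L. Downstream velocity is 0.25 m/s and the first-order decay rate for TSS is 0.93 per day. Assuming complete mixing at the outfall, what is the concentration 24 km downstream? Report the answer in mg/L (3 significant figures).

9.47 ML/d = 0.1096 m³/s.
After complete mixing, C₀ = (0.1096·60 + 10·23) / 10.11 = 23.4 mg/L.
Travel time t = 2.4e+04 m / 0.25 m/s = 9.6e+04 s = 1.111 d.
C = 23.4·exp(−0.93·1.111) = 23.4·0.3558 = 8.327 mg/L.

8.33 mg/L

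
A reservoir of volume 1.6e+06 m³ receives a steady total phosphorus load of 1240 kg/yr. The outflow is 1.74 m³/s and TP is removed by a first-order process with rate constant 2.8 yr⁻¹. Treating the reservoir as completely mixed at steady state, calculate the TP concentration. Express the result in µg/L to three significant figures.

20.9 µg/L

Outflow Q = 1.74 m³/s × 3.156e+07 s/yr = 5.491e+07 m³/yr.
Steady-state CSTR mass balance: W = Q·C + k·V·C, so C = W/(Q + kV).
Q + kV = 5.491e+07 + 2.8·1.6e+06 = 5.939e+07 m³/yr.
C = 1240/5.939e+07 = 2.088e-05 kg/m³ = 0.02088 mg/L = 20.88 µg/L.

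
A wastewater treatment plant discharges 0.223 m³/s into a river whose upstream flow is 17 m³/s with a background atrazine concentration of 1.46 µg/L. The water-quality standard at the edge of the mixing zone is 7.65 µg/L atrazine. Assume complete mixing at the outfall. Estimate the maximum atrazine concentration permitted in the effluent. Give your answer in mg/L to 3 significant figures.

1.46 µg/L = 0.00146 mg/L.
7.65 µg/L = 0.00765 mg/L.
Mass balance: 0.00765·17.22 = 0.223·Cₑ + 17·0.00146.
Cₑ = (0.1318 − 0.02482) / 0.223 = 0.4795 mg/L.

0.480 mg/L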